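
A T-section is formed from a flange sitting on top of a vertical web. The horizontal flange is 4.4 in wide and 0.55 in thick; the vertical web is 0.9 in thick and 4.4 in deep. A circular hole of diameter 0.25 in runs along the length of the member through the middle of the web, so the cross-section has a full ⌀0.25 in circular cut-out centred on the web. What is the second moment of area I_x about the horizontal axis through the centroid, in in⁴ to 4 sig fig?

Decompose the section into non-overlapping parts with the origin at the bottom-left of its bounding rectangle.
Flange: 4.4 × 0.55, A = 2.42 in², y = 4.675 in, Ī = 0.0610042 in⁴.
Web: 0.9 × 4.4, A = 3.96 in², y = 2.2 in, Ī = 6.3888 in⁴.
Hole (subtracted): ⌀0.25, A = 0.0490874 in², y = 2.2 in, Ī = 0.000191748 in⁴.
Centroid: ȳ = ΣA·y / ΣA = 3.14607 in.
Transfer each piece to the horizontal axis through the centroid using Ī + A·d² with d = y − 3.14607:
  flange: d = 1.52893 in → contributes +5.71805 in⁴
  web: d = -0.946072 in → contributes +9.93321 in⁴
  hole: d = -0.946072 in → contributes −0.0441275 in⁴
Total I = 15.6071 in⁴.

I_x ≈ 15.61 in⁴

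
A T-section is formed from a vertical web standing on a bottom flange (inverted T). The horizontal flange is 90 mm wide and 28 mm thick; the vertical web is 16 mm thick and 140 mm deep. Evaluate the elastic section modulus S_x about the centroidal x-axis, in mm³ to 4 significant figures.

S_x ≈ 1.065 × 10⁵ mm³

Split into non-overlapping primitives; take the origin at the lower-left of the bounding box.
Flange: 90 × 28, A = 2 520 mm², y = 14 mm, Ī = 164 640 mm⁴.
Web: 16 × 140, A = 2 240 mm², y = 98 mm, Ī = 3 658 667 mm⁴.
Centroid: ȳ = ΣA·y / ΣA = 53.5294 mm.
Transfer each piece to the centroidal x-axis using Ī + A·d² with d = y − 53.5294:
  flange: d = -39.5294 mm → contributes +4 102 327 mm⁴
  web: d = 44.4706 mm → contributes +8 088 565 mm⁴
Total I = 12 190 893 mm⁴.
Extreme fibre distance c = 114.471 mm; S = I/c = 106 498 mm³.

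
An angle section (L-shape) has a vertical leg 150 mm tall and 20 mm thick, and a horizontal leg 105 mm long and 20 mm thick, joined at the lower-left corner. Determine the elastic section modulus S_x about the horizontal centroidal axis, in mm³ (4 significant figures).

Treat the section as a set of non-overlapping primitives; coordinates are from the bounding-box lower-left.
Vertical leg: 20 × 150, A = 3 000 mm², y = 75 mm, Ī = 5 625 000 mm⁴.
Horizontal leg (remainder): 85 × 20, A = 1 700 mm², y = 10 mm, Ī = 56666.7 mm⁴.
Centroid: ȳ = ΣA·y / ΣA = 51.4894 mm.
Transfer each piece to the horizontal centroidal axis using Ī + A·d² with d = y − 51.4894:
  vertical leg: d = 23.5106 mm → contributes +7 283 250 mm⁴
  horizontal leg (remainder): d = -41.4894 mm → contributes +2 982 991 mm⁴
Total I = 10 266 241 mm⁴.
Extreme fibre distance c = 98.5106 mm; S = I/c = 104 215 mm³.

S_x ≈ 1.042 × 10⁵ mm³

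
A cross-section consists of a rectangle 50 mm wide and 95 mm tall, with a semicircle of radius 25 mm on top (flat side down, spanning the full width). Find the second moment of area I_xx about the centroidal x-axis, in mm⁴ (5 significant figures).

Break the section into simple shapes (no overlaps), measuring from the bottom-left corner of the bounding box.
Rectangular body: 50 × 95, A = 4 750 mm², y = 47.5 mm, Ī = 3 572 396 mm⁴.
Semicircular cap: semicircle r = 25, A = 981.7477 mm², y = 105.6103 mm, Ī = 42873.81 mm⁴.
Centroid: ȳ = ΣA·y / ΣA = 57.45328 mm.
Transfer each piece to the centroidal x-axis using Ī + A·d² with d = y − 57.45328:
  rectangular body: d = -9.953279 mm → contributes +4 042 968 mm⁴
  semicircular cap: d = 48.15705 mm → contributes +2 319 646 mm⁴
Total I = 6 362 614 mm⁴.

I_xx ≈ 6.3626 × 10⁶ mm⁴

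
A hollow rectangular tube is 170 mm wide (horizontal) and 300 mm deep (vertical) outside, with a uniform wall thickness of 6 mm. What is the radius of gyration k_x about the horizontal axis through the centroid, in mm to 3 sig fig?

Break the section into simple shapes (no overlaps), measuring from the bottom-left corner of the bounding box.
Outer rectangle: 170 × 300, A = 51 000 mm², y = 150 mm, Ī = 382 500 000 mm⁴.
Inner void (subtracted): 158 × 288, A = 45 504 mm², y = 150 mm, Ī = 314 523 648 mm⁴.
By symmetry the centroid is at mid-height, ȳ = 150 mm.
All pieces are centred on the horizontal axis through the centroid, so I = ΣĪ (holes subtracted) = 67 976 352 mm⁴.
Radius of gyration: k = √(I/A) = √(67 976 352 / 5 496) = 111.21 mm.

k_x ≈ 111 mm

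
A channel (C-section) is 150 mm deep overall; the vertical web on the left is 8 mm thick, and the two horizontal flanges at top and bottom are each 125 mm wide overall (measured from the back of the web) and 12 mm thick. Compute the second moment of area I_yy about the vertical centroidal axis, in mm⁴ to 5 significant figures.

I_yy ≈ 6.4937 × 10⁶ mm⁴

Decompose the section into non-overlapping parts with the origin at the bottom-left of its bounding rectangle.
Web: 8 × 150, A = 1 200 mm², x = 4 mm, Ī = 6 400 mm⁴.
Top flange (beyond web): 117 × 12, A = 1 404 mm², x = 66.5 mm, Ī = 1 601 613 mm⁴.
Bottom flange (beyond web): 117 × 12, A = 1 404 mm², x = 66.5 mm, Ī = 1 601 613 mm⁴.
Centroid: x̄ = ΣA·x / ΣA = 47.78743 mm.
Transfer each piece to the vertical centroidal axis using Ī + A·d² with d = x − 47.78743:
  web: d = -43.78743 mm → contributes +2 307 206 mm⁴
  top flange (beyond web): d = 18.71257 mm → contributes +2 093 238 mm⁴
  bottom flange (beyond web): d = 18.71257 mm → contributes +2 093 238 mm⁴
Total I = 6 493 683 mm⁴.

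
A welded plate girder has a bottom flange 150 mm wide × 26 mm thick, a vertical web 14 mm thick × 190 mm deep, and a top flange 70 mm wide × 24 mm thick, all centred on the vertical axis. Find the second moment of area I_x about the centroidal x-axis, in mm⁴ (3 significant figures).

Decompose the section into non-overlapping parts with the origin at the bottom-left of its bounding rectangle.
Bottom plate: 150 × 26, A = 3 900 mm², y = 13 mm, Ī = 219 700 mm⁴.
Web plate: 14 × 190, A = 2 660 mm², y = 121 mm, Ī = 8 002 167 mm⁴.
Top plate: 70 × 24, A = 1 680 mm², y = 228 mm, Ī = 80 640 mm⁴.
Centroid: ȳ = ΣA·y / ΣA = 91.699 mm.
Transfer each piece to the centroidal x-axis using Ī + A·d² with d = y − 91.699:
  bottom plate: d = -78.699 mm → contributes +24 374 495 mm⁴
  web plate: d = 29.301 mm → contributes +10 285 901 mm⁴
  top plate: d = 136.3 mm → contributes +31 291 604 mm⁴
Total I = 65 952 000 mm⁴.

I_x ≈ 6.60 × 10⁷ mm⁴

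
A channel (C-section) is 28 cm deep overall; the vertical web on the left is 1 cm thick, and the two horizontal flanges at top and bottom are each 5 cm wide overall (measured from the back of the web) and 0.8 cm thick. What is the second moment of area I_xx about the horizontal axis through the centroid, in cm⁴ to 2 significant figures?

Decompose the section into non-overlapping parts with the origin at the bottom-left of its bounding rectangle.
Web: 1 × 28, A = 28 cm², y = 14 cm, Ī = 1 829 cm⁴.
Top flange (beyond web): 4 × 0.8, A = 3.2 cm², y = 27.6 cm, Ī = 0.1707 cm⁴.
Bottom flange (beyond web): 4 × 0.8, A = 3.2 cm², y = 0.4 cm, Ī = 0.1707 cm⁴.
By symmetry the centroid is at mid-height, ȳ = 14 cm.
Transfer each piece to the horizontal axis through the centroid using Ī + A·d² with d = y − 14:
  web: d = 0 cm → contributes +1 829 cm⁴
  top flange (beyond web): d = 13.6 cm → contributes +592 cm⁴
  bottom flange (beyond web): d = -13.6 cm → contributes +592 cm⁴
Total I = 3 013 cm⁴.

I_xx ≈ 3000 cm⁴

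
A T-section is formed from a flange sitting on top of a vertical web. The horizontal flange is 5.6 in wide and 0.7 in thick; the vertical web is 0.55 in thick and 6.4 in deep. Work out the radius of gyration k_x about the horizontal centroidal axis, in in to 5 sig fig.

k_x ≈ 2.1859 in

Decompose the section into non-overlapping parts with the origin at the bottom-left of its bounding rectangle.
Flange: 5.6 × 0.7, A = 3.92 in², y = 6.75 in, Ī = 0.1600667 in⁴.
Web: 0.55 × 6.4, A = 3.52 in², y = 3.2 in, Ī = 12.01493 in⁴.
Centroid: ȳ = ΣA·y / ΣA = 5.07043 in.
Transfer each piece to the horizontal centroidal axis using Ī + A·d² with d = y − 5.07043:
  flange: d = 1.67957 in → contributes +11.21821 in⁴
  web: d = -1.87043 in → contributes +24.32968 in⁴
Total I = 35.54789 in⁴.
Radius of gyration: k = √(I/A) = √(35.54789 / 7.44) = 2.185851 in.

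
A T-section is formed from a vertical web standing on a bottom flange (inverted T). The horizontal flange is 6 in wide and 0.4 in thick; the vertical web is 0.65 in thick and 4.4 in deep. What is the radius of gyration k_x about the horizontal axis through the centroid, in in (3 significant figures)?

k_x ≈ 1.52 in

Treat the section as a set of non-overlapping primitives; coordinates are from the bounding-box lower-left.
Flange: 6 × 0.4, A = 2.4 in², y = 0.2 in, Ī = 0.032 in⁴.
Web: 0.65 × 4.4, A = 2.86 in², y = 2.6 in, Ī = 4.6141 in⁴.
Centroid: ȳ = ΣA·y / ΣA = 1.5049 in.
Transfer each piece to the horizontal axis through the centroid using Ī + A·d² with d = y − 1.5049:
  flange: d = -1.3049 in → contributes +4.1189 in⁴
  web: d = 1.0951 in → contributes +8.0437 in⁴
Total I = 12.163 in⁴.
Radius of gyration: k = √(I/A) = √(12.163 / 5.26) = 1.5206 in.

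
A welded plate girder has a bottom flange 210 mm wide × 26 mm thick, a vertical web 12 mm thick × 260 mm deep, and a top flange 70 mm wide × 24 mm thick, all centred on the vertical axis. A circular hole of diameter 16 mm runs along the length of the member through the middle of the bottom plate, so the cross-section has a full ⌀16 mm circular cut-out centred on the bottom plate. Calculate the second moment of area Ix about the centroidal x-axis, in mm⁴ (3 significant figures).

Ix ≈ 1.33 × 10⁸ mm⁴

Decompose the section into non-overlapping parts with the origin at the bottom-left of its bounding rectangle.
Bottom plate: 210 × 26, A = 5 460 mm², y = 13 mm, Ī = 307 580 mm⁴.
Web plate: 12 × 260, A = 3 120 mm², y = 156 mm, Ī = 17 576 000 mm⁴.
Top plate: 70 × 24, A = 1 680 mm², y = 298 mm, Ī = 80 640 mm⁴.
Hole (subtracted): ⌀16, A = 201.06 mm², y = 13 mm, Ī = 3 217 mm⁴.
Centroid: ȳ = ΣA·y / ΣA = 104.95 mm.
Transfer each piece to the centroidal x-axis using Ī + A·d² with d = y − 104.95:
  bottom plate: d = -91.954 mm → contributes +46 474 859 mm⁴
  web plate: d = 51.046 mm → contributes +25 705 753 mm⁴
  top plate: d = 193.05 mm → contributes +62 688 767 mm⁴
  hole: d = -91.954 mm → contributes −1 703 305 mm⁴
Total I = 133 166 074 mm⁴.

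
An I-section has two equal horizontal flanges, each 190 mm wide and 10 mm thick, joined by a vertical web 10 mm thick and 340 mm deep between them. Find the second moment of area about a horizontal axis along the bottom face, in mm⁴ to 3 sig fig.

Treat the section as a set of non-overlapping primitives; coordinates are from the bounding-box lower-left.
Bottom flange: 190 × 10, A = 1 900 mm², y = 5 mm, Ī = 15 833 mm⁴.
Web: 10 × 340, A = 3 400 mm², y = 180 mm, Ī = 32 753 333 mm⁴.
Top flange: 190 × 10, A = 1 900 mm², y = 355 mm, Ī = 15 833 mm⁴.
Transfer each piece to the bottom edge using Ī + A·d² with d = y − 0:
  bottom flange: d = 5 mm → contributes +63 333 mm⁴
  web: d = 180 mm → contributes +142 913 333 mm⁴
  top flange: d = 355 mm → contributes +239 463 333 mm⁴
Total I = 382 440 000 mm⁴.

I_base ≈ 3.82 × 10⁸ mm⁴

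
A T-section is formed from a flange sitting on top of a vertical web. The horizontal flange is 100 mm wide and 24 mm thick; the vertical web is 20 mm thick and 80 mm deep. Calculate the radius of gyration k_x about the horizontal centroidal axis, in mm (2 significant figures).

k_x ≈ 30 mm

Treat the section as a set of non-overlapping primitives; coordinates are from the bounding-box lower-left.
Flange: 100 × 24, A = 2 400 mm², y = 92 mm, Ī = 115 200 mm⁴.
Web: 20 × 80, A = 1 600 mm², y = 40 mm, Ī = 853 333 mm⁴.
Centroid: ȳ = ΣA·y / ΣA = 71.2 mm.
Transfer each piece to the horizontal centroidal axis using Ī + A·d² with d = y − 71.2:
  flange: d = 20.8 mm → contributes +1 153 536 mm⁴
  web: d = -31.2 mm → contributes +2 410 837 mm⁴
Total I = 3 564 373 mm⁴.
Radius of gyration: k = √(I/A) = √(3 564 373 / 4 000) = 29.85 mm.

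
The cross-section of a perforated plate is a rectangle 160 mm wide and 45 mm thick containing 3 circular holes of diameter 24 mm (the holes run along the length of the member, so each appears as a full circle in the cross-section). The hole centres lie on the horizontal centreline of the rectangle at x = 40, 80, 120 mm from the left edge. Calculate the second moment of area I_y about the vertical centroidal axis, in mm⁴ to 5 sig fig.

I_y ≈ 1.3863 × 10⁷ mm⁴

Treat the section as a set of non-overlapping primitives; coordinates are from the bounding-box lower-left.
Plate: 160 × 45, A = 7 200 mm², x = 80 mm, Ī = 15 360 000 mm⁴.
Hole 1 (subtracted): ⌀24, A = 452.3893 mm², x = 40 mm, Ī = 16286.02 mm⁴.
Hole 2 (subtracted): ⌀24, A = 452.3893 mm², x = 80 mm, Ī = 16286.02 mm⁴.
Hole 3 (subtracted): ⌀24, A = 452.3893 mm², x = 120 mm, Ī = 16286.02 mm⁴.
By symmetry the centroid is at mid-width, x̄ = 80 mm.
Transfer each piece to the vertical centroidal axis using Ī + A·d² with d = x − 80:
  plate: d = 0 mm → contributes +15 360 000 mm⁴
  hole 1: d = -40 mm → contributes −740 109 mm⁴
  hole 2: d = 0 mm → contributes −16286.02 mm⁴
  hole 3: d = 40 mm → contributes −740 109 mm⁴
Total I = 13 863 496 mm⁴.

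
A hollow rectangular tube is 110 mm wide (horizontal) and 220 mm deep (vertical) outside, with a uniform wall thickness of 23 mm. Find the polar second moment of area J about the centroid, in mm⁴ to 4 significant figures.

Split into non-overlapping primitives; take the origin at the lower-left of the bounding box.
Outer rectangle: 110 × 220, A = 24 200 mm², y = 110 mm, Ī = 97 606 667 mm⁴.
Inner void (subtracted): 64 × 174, A = 11 136 mm², y = 110 mm, Ī = 28 096 128 mm⁴.
By symmetry the centroid is at mid-height, ȳ = 110 mm.
All pieces are centred on the centroidal x-axis, so I = ΣĪ (holes subtracted) = 69 510 539 mm⁴.
Repeating about the centroidal y-axis gives I_y = 20 600 579 mm⁴.
Polar second moment: J = I_x + I_y = 90 111 117 mm⁴.

J ≈ 9.011 × 10⁷ mm⁴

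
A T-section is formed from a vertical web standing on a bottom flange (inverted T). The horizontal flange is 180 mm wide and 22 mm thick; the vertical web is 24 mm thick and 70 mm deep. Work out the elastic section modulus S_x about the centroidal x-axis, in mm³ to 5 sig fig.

Treat the section as a set of non-overlapping primitives; coordinates are from the bounding-box lower-left.
Flange: 180 × 22, A = 3 960 mm², y = 11 mm, Ī = 159 720 mm⁴.
Web: 24 × 70, A = 1 680 mm², y = 57 mm, Ī = 686 000 mm⁴.
Centroid: ȳ = ΣA·y / ΣA = 24.70213 mm.
Transfer each piece to the centroidal x-axis using Ī + A·d² with d = y − 24.70213:
  flange: d = -13.70213 mm → contributes +903203.3 mm⁴
  web: d = 32.29787 mm → contributes +2 438 496 mm⁴
Total I = 3 341 700 mm⁴.
Extreme fibre distance c = 67.29787 mm; S = I/c = 49655.35 mm³.

S_x ≈ 4.9655 × 10⁴ mm³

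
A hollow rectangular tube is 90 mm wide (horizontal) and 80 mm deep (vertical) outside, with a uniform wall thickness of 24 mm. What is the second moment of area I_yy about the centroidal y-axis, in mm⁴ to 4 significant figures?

I_yy ≈ 4.662 × 10⁶ mm⁴

Split into non-overlapping primitives; take the origin at the lower-left of the bounding box.
Outer rectangle: 90 × 80, A = 7 200 mm², x = 45 mm, Ī = 4 860 000 mm⁴.
Inner void (subtracted): 42 × 32, A = 1 344 mm², x = 45 mm, Ī = 197 568 mm⁴.
By symmetry the centroid is at mid-width, x̄ = 45 mm.
All pieces are centred on the centroidal y-axis, so I = ΣĪ (holes subtracted) = 4 662 432 mm⁴.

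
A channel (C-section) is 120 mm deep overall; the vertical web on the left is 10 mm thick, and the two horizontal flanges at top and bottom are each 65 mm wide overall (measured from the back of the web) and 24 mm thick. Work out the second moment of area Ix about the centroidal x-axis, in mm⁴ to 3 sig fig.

Ix ≈ 7.65 × 10⁶ mm⁴

Split into non-overlapping primitives; take the origin at the lower-left of the bounding box.
Web: 10 × 120, A = 1 200 mm², y = 60 mm, Ī = 1 440 000 mm⁴.
Top flange (beyond web): 55 × 24, A = 1 320 mm², y = 108 mm, Ī = 63 360 mm⁴.
Bottom flange (beyond web): 55 × 24, A = 1 320 mm², y = 12 mm, Ī = 63 360 mm⁴.
By symmetry the centroid is at mid-height, ȳ = 60 mm.
Transfer each piece to the centroidal x-axis using Ī + A·d² with d = y − 60:
  web: d = 0 mm → contributes +1 440 000 mm⁴
  top flange (beyond web): d = 48 mm → contributes +3 104 640 mm⁴
  bottom flange (beyond web): d = -48 mm → contributes +3 104 640 mm⁴
Total I = 7 649 280 mm⁴.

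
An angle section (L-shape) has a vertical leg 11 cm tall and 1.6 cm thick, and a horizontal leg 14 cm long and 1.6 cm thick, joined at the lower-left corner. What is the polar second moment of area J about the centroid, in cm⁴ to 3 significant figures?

Treat the section as a set of non-overlapping primitives; coordinates are from the bounding-box lower-left.
Vertical leg: 1.6 × 11, A = 17.6 cm², y = 5.5 cm, Ī = 177.47 cm⁴.
Horizontal leg (remainder): 12.4 × 1.6, A = 19.84 cm², y = 0.8 cm, Ī = 4.2325 cm⁴.
Centroid: ȳ = ΣA·y / ΣA = 3.0094 cm.
Transfer each piece to the centroidal x-axis using Ī + A·d² with d = y − 3.0094:
  vertical leg: d = 2.4906 cm → contributes +286.64 cm⁴
  horizontal leg (remainder): d = -2.2094 cm → contributes +101.08 cm⁴
Total I = 387.72 cm⁴.
For the y-axis: x̄ = 4.5094 cm.
Repeating about the centroidal y-axis gives I_y = 714.97 cm⁴.
Polar second moment: J = I_x + I_y = 1102.7 cm⁴.

J ≈ 1100 cm⁴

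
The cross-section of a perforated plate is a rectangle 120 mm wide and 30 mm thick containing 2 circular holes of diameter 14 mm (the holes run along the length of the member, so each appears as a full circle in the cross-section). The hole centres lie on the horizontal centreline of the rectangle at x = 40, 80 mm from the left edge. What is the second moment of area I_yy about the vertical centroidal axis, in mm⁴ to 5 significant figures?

Split into non-overlapping primitives; take the origin at the lower-left of the bounding box.
Plate: 120 × 30, A = 3 600 mm², x = 60 mm, Ī = 4 320 000 mm⁴.
Hole 1 (subtracted): ⌀14, A = 153.938 mm², x = 40 mm, Ī = 1885.741 mm⁴.
Hole 2 (subtracted): ⌀14, A = 153.938 mm², x = 80 mm, Ī = 1885.741 mm⁴.
By symmetry the centroid is at mid-width, x̄ = 60 mm.
Transfer each piece to the vertical centroidal axis using Ī + A·d² with d = x − 60:
  plate: d = 0 mm → contributes +4 320 000 mm⁴
  hole 1: d = -20 mm → contributes −63460.96 mm⁴
  hole 2: d = 20 mm → contributes −63460.96 mm⁴
Total I = 4 193 078 mm⁴.

I_yy ≈ 4.1931 × 10⁶ mm⁴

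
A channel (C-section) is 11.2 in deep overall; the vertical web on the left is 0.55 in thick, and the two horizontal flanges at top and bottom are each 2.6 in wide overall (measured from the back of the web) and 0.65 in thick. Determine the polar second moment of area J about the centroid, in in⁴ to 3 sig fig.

J ≈ 143 in⁴

Decompose the section into non-overlapping parts with the origin at the bottom-left of its bounding rectangle.
Web: 0.55 × 11.2, A = 6.16 in², y = 5.6 in, Ī = 64.393 in⁴.
Top flange (beyond web): 2.05 × 0.65, A = 1.3325 in², y = 10.875 in, Ī = 0.046915 in⁴.
Bottom flange (beyond web): 2.05 × 0.65, A = 1.3325 in², y = 0.325 in, Ī = 0.046915 in⁴.
By symmetry the centroid is at mid-height, ȳ = 5.6 in.
Transfer each piece to the centroidal x-axis using Ī + A·d² with d = y − 5.6:
  web: d = 0 in → contributes +64.393 in⁴
  top flange (beyond web): d = 5.275 in → contributes +37.125 in⁴
  bottom flange (beyond web): d = -5.275 in → contributes +37.125 in⁴
Total I = 138.64 in⁴.
For the y-axis: x̄ = 0.66758 in.
Repeating about the centroidal y-axis gives I_y = 4.2324 in⁴.
Polar second moment: J = I_x + I_y = 142.87 in⁴.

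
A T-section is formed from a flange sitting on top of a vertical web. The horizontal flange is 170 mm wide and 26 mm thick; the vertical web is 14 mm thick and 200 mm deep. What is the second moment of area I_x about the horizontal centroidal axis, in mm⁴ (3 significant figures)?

Break the section into simple shapes (no overlaps), measuring from the bottom-left corner of the bounding box.
Flange: 170 × 26, A = 4 420 mm², y = 213 mm, Ī = 248 993 mm⁴.
Web: 14 × 200, A = 2 800 mm², y = 100 mm, Ī = 9 333 333 mm⁴.
Centroid: ȳ = ΣA·y / ΣA = 169.18 mm.
Transfer each piece to the horizontal centroidal axis using Ī + A·d² with d = y − 169.18:
  flange: d = 43.823 mm → contributes +8 737 295 mm⁴
  web: d = -69.177 mm → contributes +22 732 724 mm⁴
Total I = 31 470 020 mm⁴.

I_x ≈ 3.15 × 10⁷ mm⁴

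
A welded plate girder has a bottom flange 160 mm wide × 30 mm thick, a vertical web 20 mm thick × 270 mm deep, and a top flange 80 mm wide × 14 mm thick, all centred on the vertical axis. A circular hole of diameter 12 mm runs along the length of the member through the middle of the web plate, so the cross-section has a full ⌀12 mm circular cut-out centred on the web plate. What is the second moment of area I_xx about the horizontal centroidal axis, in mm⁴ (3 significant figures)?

Treat the section as a set of non-overlapping primitives; coordinates are from the bounding-box lower-left.
Bottom plate: 160 × 30, A = 4 800 mm², y = 15 mm, Ī = 360 000 mm⁴.
Web plate: 20 × 270, A = 5 400 mm², y = 165 mm, Ī = 32 805 000 mm⁴.
Top plate: 80 × 14, A = 1 120 mm², y = 307 mm, Ī = 18 293 mm⁴.
Hole (subtracted): ⌀12, A = 113.1 mm², y = 165 mm, Ī = 1017.9 mm⁴.
Centroid: ȳ = ΣA·y / ΣA = 114.95 mm.
Transfer each piece to the horizontal centroidal axis using Ī + A·d² with d = y − 114.95:
  bottom plate: d = -99.945 mm → contributes +48 307 344 mm⁴
  web plate: d = 50.055 mm → contributes +46 334 643 mm⁴
  top plate: d = 192.05 mm → contributes +41 329 573 mm⁴
  hole: d = 50.055 mm → contributes −284 382 mm⁴
Total I = 135 687 178 mm⁴.

I_xx ≈ 1.36 × 10⁸ mm⁴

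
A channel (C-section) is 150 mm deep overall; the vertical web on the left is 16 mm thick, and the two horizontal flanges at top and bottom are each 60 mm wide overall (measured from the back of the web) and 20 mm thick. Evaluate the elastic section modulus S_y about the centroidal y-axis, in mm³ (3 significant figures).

Decompose the section into non-overlapping parts with the origin at the bottom-left of its bounding rectangle.
Web: 16 × 150, A = 2 400 mm², x = 8 mm, Ī = 51 200 mm⁴.
Top flange (beyond web): 44 × 20, A = 880 mm², x = 38 mm, Ī = 141 973 mm⁴.
Bottom flange (beyond web): 44 × 20, A = 880 mm², x = 38 mm, Ī = 141 973 mm⁴.
Centroid: x̄ = ΣA·x / ΣA = 20.692 mm.
Transfer each piece to the centroidal y-axis using Ī + A·d² with d = x − 20.692:
  web: d = -12.692 mm → contributes +437 827 mm⁴
  top flange (beyond web): d = 17.308 mm → contributes +405 583 mm⁴
  bottom flange (beyond web): d = 17.308 mm → contributes +405 583 mm⁴
Total I = 1 248 993 mm⁴.
Extreme fibre distance c = 39.308 mm; S = I/c = 31 775 mm³.

S_y ≈ 3.18 × 10⁴ mm³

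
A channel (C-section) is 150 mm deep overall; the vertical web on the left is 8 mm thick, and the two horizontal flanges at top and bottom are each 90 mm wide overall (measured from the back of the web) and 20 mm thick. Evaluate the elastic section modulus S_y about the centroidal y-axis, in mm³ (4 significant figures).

S_y ≈ 6.830 × 10⁴ mm³

Treat the section as a set of non-overlapping primitives; coordinates are from the bounding-box lower-left.
Web: 8 × 150, A = 1 200 mm², x = 4 mm, Ī = 6 400 mm⁴.
Top flange (beyond web): 82 × 20, A = 1 640 mm², x = 49 mm, Ī = 918 947 mm⁴.
Bottom flange (beyond web): 82 × 20, A = 1 640 mm², x = 49 mm, Ī = 918 947 mm⁴.
Centroid: x̄ = ΣA·x / ΣA = 36.9464 mm.
Transfer each piece to the centroidal y-axis using Ī + A·d² with d = x − 36.9464:
  web: d = -32.9464 mm → contributes +1 308 961 mm⁴
  top flange (beyond web): d = 12.0536 mm → contributes +1 157 220 mm⁴
  bottom flange (beyond web): d = 12.0536 mm → contributes +1 157 220 mm⁴
Total I = 3 623 400 mm⁴.
Extreme fibre distance c = 53.0536 mm; S = I/c = 68 297 mm³.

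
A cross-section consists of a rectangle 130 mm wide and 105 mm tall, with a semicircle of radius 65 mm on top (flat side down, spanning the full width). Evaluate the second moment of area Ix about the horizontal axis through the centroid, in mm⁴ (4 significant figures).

Decompose the section into non-overlapping parts with the origin at the bottom-left of its bounding rectangle.
Rectangular body: 130 × 105, A = 13 650 mm², y = 52.5 mm, Ī = 12 540 938 mm⁴.
Semicircular cap: semicircle r = 65, A = 6636.61 mm², y = 132.587 mm, Ī = 1 959 230 mm⁴.
Centroid: ȳ = ΣA·y / ΣA = 78.6998 mm.
Transfer each piece to the horizontal axis through the centroid using Ī + A·d² with d = y − 78.6998:
  rectangular body: d = -26.1998 mm → contributes +21 910 713 mm⁴
  semicircular cap: d = 53.887 mm → contributes +21 230 718 mm⁴
Total I = 43 141 431 mm⁴.

Ix ≈ 4.314 × 10⁷ mm⁴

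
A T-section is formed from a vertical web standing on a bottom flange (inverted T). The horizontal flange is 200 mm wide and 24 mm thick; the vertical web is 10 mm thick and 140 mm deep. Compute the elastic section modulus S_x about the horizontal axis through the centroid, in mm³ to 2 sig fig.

Decompose the section into non-overlapping parts with the origin at the bottom-left of its bounding rectangle.
Flange: 200 × 24, A = 4 800 mm², y = 12 mm, Ī = 230 400 mm⁴.
Web: 10 × 140, A = 1 400 mm², y = 94 mm, Ī = 2 286 667 mm⁴.
Centroid: ȳ = ΣA·y / ΣA = 30.52 mm.
Transfer each piece to the horizontal axis through the centroid using Ī + A·d² with d = y − 30.52:
  flange: d = -18.52 mm → contributes +1 876 066 mm⁴
  web: d = 63.48 mm → contributes +7 928 949 mm⁴
Total I = 9 805 015 mm⁴.
Extreme fibre distance c = 133.5 mm; S = I/c = 73 455 mm³.

S_x ≈ 7.3 × 10⁴ mm³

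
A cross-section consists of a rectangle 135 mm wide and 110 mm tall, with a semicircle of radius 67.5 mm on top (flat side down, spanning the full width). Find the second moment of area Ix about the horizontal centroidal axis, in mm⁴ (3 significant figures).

Ix ≈ 5.10 × 10⁷ mm⁴

Break the section into simple shapes (no overlaps), measuring from the bottom-left corner of the bounding box.
Rectangular body: 135 × 110, A = 14 850 mm², y = 55 mm, Ī = 14 973 750 mm⁴.
Semicircular cap: semicircle r = 67.5, A = 7156.9 mm², y = 138.65 mm, Ī = 2 278 490 mm⁴.
Centroid: ȳ = ΣA·y / ΣA = 82.203 mm.
Transfer each piece to the horizontal centroidal axis using Ī + A·d² with d = y − 82.203:
  rectangular body: d = -27.203 mm → contributes +25 963 098 mm⁴
  semicircular cap: d = 56.445 mm → contributes +25 080 386 mm⁴
Total I = 51 043 484 mm⁴.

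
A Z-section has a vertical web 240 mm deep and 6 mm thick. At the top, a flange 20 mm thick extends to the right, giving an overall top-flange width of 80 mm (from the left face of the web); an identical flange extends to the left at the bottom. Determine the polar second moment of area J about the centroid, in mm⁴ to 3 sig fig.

Decompose the section into non-overlapping parts with the origin at the bottom-left of its bounding rectangle.
Web: 6 × 240, A = 1 440 mm², y = 120 mm, Ī = 6 912 000 mm⁴.
Top flange (beyond web): 74 × 20, A = 1 480 mm², y = 230 mm, Ī = 49 333 mm⁴.
Bottom flange (beyond web): 74 × 20, A = 1 480 mm², y = 10 mm, Ī = 49 333 mm⁴.
Centroid: ȳ = ΣA·y / ΣA = 120 mm.
Transfer each piece to the centroidal x-axis using Ī + A·d² with d = y − 120:
  web: d = 0 mm → contributes +6 912 000 mm⁴
  top flange (beyond web): d = 110 mm → contributes +17 957 333 mm⁴
  bottom flange (beyond web): d = -110 mm → contributes +17 957 333 mm⁴
Total I = 42 826 667 mm⁴.
For the y-axis: x̄ = 77 mm.
Repeating about the centroidal y-axis gives I_y = 6 091 067 mm⁴.
Polar second moment: J = I_x + I_y = 48 917 733 mm⁴.

J ≈ 4.89 × 10⁷ mm⁴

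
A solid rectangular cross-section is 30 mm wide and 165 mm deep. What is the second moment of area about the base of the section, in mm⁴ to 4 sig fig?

I_base ≈ 4.492 × 10⁷ mm⁴

The section: 30 × 165, A = 4 950 mm², y = 82.5 mm, Ī = 11 230 313 mm⁴.
Transfer it to the bottom edge using Ī + A·d² with d = y − 0:
  the section: d = 82.5 mm → contributes +44 921 250 mm⁴
Total I = 44 921 250 mm⁴.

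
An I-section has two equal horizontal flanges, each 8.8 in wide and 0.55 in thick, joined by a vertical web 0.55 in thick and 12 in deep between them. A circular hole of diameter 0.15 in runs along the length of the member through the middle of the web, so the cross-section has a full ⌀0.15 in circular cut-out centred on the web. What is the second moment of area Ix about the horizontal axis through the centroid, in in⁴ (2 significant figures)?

Break the section into simple shapes (no overlaps), measuring from the bottom-left corner of the bounding box.
Bottom flange: 8.8 × 0.55, A = 4.84 in², y = 0.275 in, Ī = 0.122 in⁴.
Web: 0.55 × 12, A = 6.6 in², y = 6.55 in, Ī = 79.2 in⁴.
Top flange: 8.8 × 0.55, A = 4.84 in², y = 12.83 in, Ī = 0.122 in⁴.
Hole (subtracted): ⌀0.15, A = 0.01767 in², y = 6.55 in, Ī = 0.00002485 in⁴.
By symmetry the centroid is at mid-height, ȳ = 6.55 in.
Transfer each piece to the horizontal axis through the centroid using Ī + A·d² with d = y − 6.55:
  bottom flange: d = -6.275 in → contributes +190.7 in⁴
  web: d = 0 in → contributes +79.2 in⁴
  top flange: d = 6.275 in → contributes +190.7 in⁴
  hole: d = 0 in → contributes −0.00002485 in⁴
Total I = 460.6 in⁴.

Ix ≈ 460 in⁴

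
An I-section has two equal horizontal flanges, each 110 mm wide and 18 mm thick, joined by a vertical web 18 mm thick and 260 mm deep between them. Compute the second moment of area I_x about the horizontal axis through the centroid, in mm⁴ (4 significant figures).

I_x ≈ 1.030 × 10⁸ mm⁴

Decompose the section into non-overlapping parts with the origin at the bottom-left of its bounding rectangle.
Bottom flange: 110 × 18, A = 1 980 mm², y = 9 mm, Ī = 53 460 mm⁴.
Web: 18 × 260, A = 4 680 mm², y = 148 mm, Ī = 26 364 000 mm⁴.
Top flange: 110 × 18, A = 1 980 mm², y = 287 mm, Ī = 53 460 mm⁴.
By symmetry the centroid is at mid-height, ȳ = 148 mm.
Transfer each piece to the horizontal axis through the centroid using Ī + A·d² with d = y − 148:
  bottom flange: d = -139 mm → contributes +38 309 040 mm⁴
  web: d = 0 mm → contributes +26 364 000 mm⁴
  top flange: d = 139 mm → contributes +38 309 040 mm⁴
Total I = 102 982 080 mm⁴.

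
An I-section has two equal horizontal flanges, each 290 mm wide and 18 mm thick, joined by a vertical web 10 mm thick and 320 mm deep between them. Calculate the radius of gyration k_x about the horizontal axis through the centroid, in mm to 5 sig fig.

k_x ≈ 154.54 mm

Decompose the section into non-overlapping parts with the origin at the bottom-left of its bounding rectangle.
Bottom flange: 290 × 18, A = 5 220 mm², y = 9 mm, Ī = 140 940 mm⁴.
Web: 10 × 320, A = 3 200 mm², y = 178 mm, Ī = 27 306 667 mm⁴.
Top flange: 290 × 18, A = 5 220 mm², y = 347 mm, Ī = 140 940 mm⁴.
By symmetry the centroid is at mid-height, ȳ = 178 mm.
Transfer each piece to the horizontal axis through the centroid using Ī + A·d² with d = y − 178:
  bottom flange: d = -169 mm → contributes +149 229 360 mm⁴
  web: d = 0 mm → contributes +27 306 667 mm⁴
  top flange: d = 169 mm → contributes +149 229 360 mm⁴
Total I = 325 765 387 mm⁴.
Radius of gyration: k = √(I/A) = √(325 765 387 / 13 640) = 154.5416 mm.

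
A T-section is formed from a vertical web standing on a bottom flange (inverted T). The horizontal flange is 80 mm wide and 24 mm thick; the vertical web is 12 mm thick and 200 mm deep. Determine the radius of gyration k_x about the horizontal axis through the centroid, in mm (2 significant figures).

k_x ≈ 71 mm

Treat the section as a set of non-overlapping primitives; coordinates are from the bounding-box lower-left.
Flange: 80 × 24, A = 1 920 mm², y = 12 mm, Ī = 92 160 mm⁴.
Web: 12 × 200, A = 2 400 mm², y = 124 mm, Ī = 8 000 000 mm⁴.
Centroid: ȳ = ΣA·y / ΣA = 74.22 mm.
Transfer each piece to the horizontal axis through the centroid using Ī + A·d² with d = y − 74.22:
  flange: d = -62.22 mm → contributes +7 525 641 mm⁴
  web: d = 49.78 mm → contributes +13 946 785 mm⁴
Total I = 21 472 427 mm⁴.
Radius of gyration: k = √(I/A) = √(21 472 427 / 4 320) = 70.5 mm.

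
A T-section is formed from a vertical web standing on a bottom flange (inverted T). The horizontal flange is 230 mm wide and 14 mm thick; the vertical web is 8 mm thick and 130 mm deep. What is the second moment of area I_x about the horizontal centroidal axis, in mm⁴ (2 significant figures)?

Break the section into simple shapes (no overlaps), measuring from the bottom-left corner of the bounding box.
Flange: 230 × 14, A = 3 220 mm², y = 7 mm, Ī = 52 593 mm⁴.
Web: 8 × 130, A = 1 040 mm², y = 79 mm, Ī = 1 464 667 mm⁴.
Centroid: ȳ = ΣA·y / ΣA = 24.58 mm.
Transfer each piece to the horizontal centroidal axis using Ī + A·d² with d = y − 24.58:
  flange: d = -17.58 mm → contributes +1 047 468 mm⁴
  web: d = 54.42 mm → contributes +4 544 951 mm⁴
Total I = 5 592 419 mm⁴.

I_x ≈ 5.6 × 10⁶ mm⁴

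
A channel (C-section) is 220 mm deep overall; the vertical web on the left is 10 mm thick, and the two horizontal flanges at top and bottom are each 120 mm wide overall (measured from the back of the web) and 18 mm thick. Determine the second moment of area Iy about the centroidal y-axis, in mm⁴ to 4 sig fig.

Decompose the section into non-overlapping parts with the origin at the bottom-left of its bounding rectangle.
Web: 10 × 220, A = 2 200 mm², x = 5 mm, Ī = 18333.3 mm⁴.
Top flange (beyond web): 110 × 18, A = 1 980 mm², x = 65 mm, Ī = 1 996 500 mm⁴.
Bottom flange (beyond web): 110 × 18, A = 1 980 mm², x = 65 mm, Ī = 1 996 500 mm⁴.
Centroid: x̄ = ΣA·x / ΣA = 43.5714 mm.
Transfer each piece to the centroidal y-axis using Ī + A·d² with d = x − 43.5714:
  web: d = -38.5714 mm → contributes +3 291 395 mm⁴
  top flange (beyond web): d = 21.4286 mm → contributes +2 905 684 mm⁴
  bottom flange (beyond web): d = 21.4286 mm → contributes +2 905 684 mm⁴
Total I = 9 102 762 mm⁴.

Iy ≈ 9.103 × 10⁶ mm⁴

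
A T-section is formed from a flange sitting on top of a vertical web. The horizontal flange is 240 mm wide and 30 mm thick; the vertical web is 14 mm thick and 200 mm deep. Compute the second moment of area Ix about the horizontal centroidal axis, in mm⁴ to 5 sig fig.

Ix ≈ 3.6535 × 10⁷ mm⁴

Treat the section as a set of non-overlapping primitives; coordinates are from the bounding-box lower-left.
Flange: 240 × 30, A = 7 200 mm², y = 215 mm, Ī = 540 000 mm⁴.
Web: 14 × 200, A = 2 800 mm², y = 100 mm, Ī = 9 333 333 mm⁴.
Centroid: ȳ = ΣA·y / ΣA = 182.8 mm.
Transfer each piece to the horizontal centroidal axis using Ī + A·d² with d = y − 182.8:
  flange: d = 32.2 mm → contributes +8 005 248 mm⁴
  web: d = -82.8 mm → contributes +28 529 685 mm⁴
Total I = 36 534 933 mm⁴.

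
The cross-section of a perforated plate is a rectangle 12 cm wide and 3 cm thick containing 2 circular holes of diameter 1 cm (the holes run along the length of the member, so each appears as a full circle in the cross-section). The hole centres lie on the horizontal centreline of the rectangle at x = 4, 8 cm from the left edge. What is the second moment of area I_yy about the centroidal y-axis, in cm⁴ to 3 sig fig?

Break the section into simple shapes (no overlaps), measuring from the bottom-left corner of the bounding box.
Plate: 12 × 3, A = 36 cm², x = 6 cm, Ī = 432 cm⁴.
Hole 1 (subtracted): ⌀1, A = 0.7854 cm², x = 4 cm, Ī = 0.049087 cm⁴.
Hole 2 (subtracted): ⌀1, A = 0.7854 cm², x = 8 cm, Ī = 0.049087 cm⁴.
By symmetry the centroid is at mid-width, x̄ = 6 cm.
Transfer each piece to the centroidal y-axis using Ī + A·d² with d = x − 6:
  plate: d = 0 cm → contributes +432 cm⁴
  hole 1: d = -2 cm → contributes −3.1907 cm⁴
  hole 2: d = 2 cm → contributes −3.1907 cm⁴
Total I = 425.62 cm⁴.

I_yy ≈ 426 cm⁴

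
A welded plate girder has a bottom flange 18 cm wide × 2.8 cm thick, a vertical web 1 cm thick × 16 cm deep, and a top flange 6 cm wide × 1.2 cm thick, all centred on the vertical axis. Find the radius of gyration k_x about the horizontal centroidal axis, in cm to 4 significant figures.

k_x ≈ 6.444 cm

Decompose the section into non-overlapping parts with the origin at the bottom-left of its bounding rectangle.
Bottom plate: 18 × 2.8, A = 50.4 cm², y = 1.4 cm, Ī = 32.928 cm⁴.
Web plate: 1 × 16, A = 16 cm², y = 10.8 cm, Ī = 341.333 cm⁴.
Top plate: 6 × 1.2, A = 7.2 cm², y = 19.4 cm, Ī = 0.864 cm⁴.
Centroid: ȳ = ΣA·y / ΣA = 5.20435 cm.
Transfer each piece to the horizontal centroidal axis using Ī + A·d² with d = y − 5.20435:
  bottom plate: d = -3.80435 cm → contributes +762.37 cm⁴
  web plate: d = 5.59565 cm → contributes +842.315 cm⁴
  top plate: d = 14.1957 cm → contributes +1451.78 cm⁴
Total I = 3056.47 cm⁴.
Radius of gyration: k = √(I/A) = √(3056.47 / 73.6) = 6.44423 cm.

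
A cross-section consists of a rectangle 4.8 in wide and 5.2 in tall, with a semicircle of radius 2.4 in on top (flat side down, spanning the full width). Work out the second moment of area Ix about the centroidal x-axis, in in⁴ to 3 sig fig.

Split into non-overlapping primitives; take the origin at the lower-left of the bounding box.
Rectangular body: 4.8 × 5.2, A = 24.96 in², y = 2.6 in, Ī = 56.243 in⁴.
Semicircular cap: semicircle r = 2.4, A = 9.0478 in², y = 6.2186 in, Ī = 3.6415 in⁴.
Centroid: ȳ = ΣA·y / ΣA = 3.5627 in.
Transfer each piece to the centroidal x-axis using Ī + A·d² with d = y − 3.5627:
  rectangular body: d = -0.96273 in → contributes +79.377 in⁴
  semicircular cap: d = 2.6559 in → contributes +67.461 in⁴
Total I = 146.84 in⁴.

Ix ≈ 147 in⁴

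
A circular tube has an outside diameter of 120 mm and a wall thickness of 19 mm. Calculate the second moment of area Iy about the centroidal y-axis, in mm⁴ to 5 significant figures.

Decompose the section into non-overlapping parts with the origin at the bottom-left of its bounding rectangle.
Outer circle: ⌀120, A = 11309.73 mm², x = 60 mm, Ī = 10 178 760 mm⁴.
Bore (subtracted): ⌀82, A = 5281.017 mm², x = 60 mm, Ī = 2 219 347 mm⁴.
By symmetry the centroid is at mid-width, x̄ = 60 mm.
All pieces are centred on the centroidal y-axis, so I = ΣĪ (holes subtracted) = 7 959 413 mm⁴.

Iy ≈ 7.9594 × 10⁶ mm⁴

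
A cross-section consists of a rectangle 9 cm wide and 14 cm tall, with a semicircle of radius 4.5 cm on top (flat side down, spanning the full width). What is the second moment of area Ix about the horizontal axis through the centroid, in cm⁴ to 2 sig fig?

Split into non-overlapping primitives; take the origin at the lower-left of the bounding box.
Rectangular body: 9 × 14, A = 126 cm², y = 7 cm, Ī = 2 058 cm⁴.
Semicircular cap: semicircle r = 4.5, A = 31.81 cm², y = 15.91 cm, Ī = 45.01 cm⁴.
Centroid: ȳ = ΣA·y / ΣA = 8.796 cm.
Transfer each piece to the horizontal axis through the centroid using Ī + A·d² with d = y − 8.796:
  rectangular body: d = -1.796 cm → contributes +2 464 cm⁴
  semicircular cap: d = 7.114 cm → contributes +1 655 cm⁴
Total I = 4 119 cm⁴.

Ix ≈ 4100 cm⁴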